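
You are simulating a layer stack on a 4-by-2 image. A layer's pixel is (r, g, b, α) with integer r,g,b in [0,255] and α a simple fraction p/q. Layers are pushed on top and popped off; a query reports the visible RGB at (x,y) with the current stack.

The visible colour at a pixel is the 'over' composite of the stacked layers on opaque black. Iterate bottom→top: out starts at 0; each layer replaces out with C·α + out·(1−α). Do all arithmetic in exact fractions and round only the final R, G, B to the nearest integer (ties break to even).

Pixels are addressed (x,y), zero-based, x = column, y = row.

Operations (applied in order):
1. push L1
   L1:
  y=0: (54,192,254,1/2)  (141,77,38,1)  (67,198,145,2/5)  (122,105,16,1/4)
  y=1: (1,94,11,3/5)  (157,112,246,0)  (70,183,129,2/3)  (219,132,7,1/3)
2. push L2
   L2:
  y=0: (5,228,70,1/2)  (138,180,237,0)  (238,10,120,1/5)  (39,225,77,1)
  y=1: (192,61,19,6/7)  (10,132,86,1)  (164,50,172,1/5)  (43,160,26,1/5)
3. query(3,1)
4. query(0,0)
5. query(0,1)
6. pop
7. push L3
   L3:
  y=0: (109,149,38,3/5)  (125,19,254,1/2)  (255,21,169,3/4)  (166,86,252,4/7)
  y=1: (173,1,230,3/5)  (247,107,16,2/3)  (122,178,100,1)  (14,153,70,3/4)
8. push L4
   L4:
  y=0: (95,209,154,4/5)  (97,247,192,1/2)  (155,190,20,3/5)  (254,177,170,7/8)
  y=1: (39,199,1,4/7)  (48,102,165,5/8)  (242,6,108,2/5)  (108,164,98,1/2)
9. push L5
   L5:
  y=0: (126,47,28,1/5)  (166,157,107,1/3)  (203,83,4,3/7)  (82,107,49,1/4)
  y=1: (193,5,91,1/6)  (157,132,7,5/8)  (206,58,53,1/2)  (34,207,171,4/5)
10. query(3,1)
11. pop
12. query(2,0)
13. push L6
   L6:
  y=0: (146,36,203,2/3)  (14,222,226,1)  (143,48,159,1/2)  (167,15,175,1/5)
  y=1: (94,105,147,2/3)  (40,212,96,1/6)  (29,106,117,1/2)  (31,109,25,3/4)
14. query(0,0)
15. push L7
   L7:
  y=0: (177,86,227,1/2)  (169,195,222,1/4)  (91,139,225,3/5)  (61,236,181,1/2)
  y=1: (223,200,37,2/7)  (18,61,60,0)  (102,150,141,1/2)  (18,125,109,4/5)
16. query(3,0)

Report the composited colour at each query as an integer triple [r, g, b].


at x=3,y=1 over L1,L2:
+L1 (α=1/3) → [73, 44, 7/3]
+L2 (α=1/5) → [67, 336/5, 106/15]
→ [67, 67, 7]

query (0,0) [L1,L2] — begin 0,0,0
+L1 (α=1/2) → [27, 96, 127]
+L2 (α=1/2) → [16, 162, 197/2]
rounded: [16, 162, 98]

query (0,1) [L1,L2] — begin 0,0,0
+L1 (α=3/5) → [3/5, 282/5, 33/5]
+L2 (α=6/7) → [5763/35, 2112/35, 603/35]
= [165, 60, 17]

(3,1) stack=L1,L3,L4,L5; from [0,0,0]:
after L1 α=1/3: [73, 44, 7/3]
after L3 α=3/4: [115/4, 503/4, 637/12]
after L4 α=1/2: [547/8, 1159/8, 1813/24]
after L5 α=4/5: [327/8, 7783/40, 18229/120]
rounded: [41, 195, 152]

(2,0) stack=L1,L3,L4; from [0,0,0]:
after L1 α=2/5: [134/5, 396/5, 58]
after L3 α=3/4: [3959/20, 711/20, 565/4]
after L4 α=3/5: [8609/50, 6411/50, 137/2]
rounded: [172, 128, 68]

query (0,0) [L1,L3,L4,L6] — begin 0,0,0
after L1 α=1/2: [27, 96, 127]
after L3 α=3/5: [381/5, 639/5, 368/5]
after L4 α=4/5: [2281/25, 4819/25, 3448/25]
after L6 α=2/3: [9581/75, 6619/75, 13598/75]
rounded: [128, 88, 181]

at x=3,y=0 over L1,L3,L4,L6,L7:
after L1 α=1/4: [61/2, 105/4, 4]
after L3 α=4/7: [1511/14, 1691/28, 1020/7]
after L4 α=7/8: [26403/112, 36383/224, 4675/28]
after L6 α=1/5: [31079/140, 37223/280, 1180/7]
after L7 α=1/2: [39619/280, 103303/560, 2447/14]
rounded: [141, 184, 175]


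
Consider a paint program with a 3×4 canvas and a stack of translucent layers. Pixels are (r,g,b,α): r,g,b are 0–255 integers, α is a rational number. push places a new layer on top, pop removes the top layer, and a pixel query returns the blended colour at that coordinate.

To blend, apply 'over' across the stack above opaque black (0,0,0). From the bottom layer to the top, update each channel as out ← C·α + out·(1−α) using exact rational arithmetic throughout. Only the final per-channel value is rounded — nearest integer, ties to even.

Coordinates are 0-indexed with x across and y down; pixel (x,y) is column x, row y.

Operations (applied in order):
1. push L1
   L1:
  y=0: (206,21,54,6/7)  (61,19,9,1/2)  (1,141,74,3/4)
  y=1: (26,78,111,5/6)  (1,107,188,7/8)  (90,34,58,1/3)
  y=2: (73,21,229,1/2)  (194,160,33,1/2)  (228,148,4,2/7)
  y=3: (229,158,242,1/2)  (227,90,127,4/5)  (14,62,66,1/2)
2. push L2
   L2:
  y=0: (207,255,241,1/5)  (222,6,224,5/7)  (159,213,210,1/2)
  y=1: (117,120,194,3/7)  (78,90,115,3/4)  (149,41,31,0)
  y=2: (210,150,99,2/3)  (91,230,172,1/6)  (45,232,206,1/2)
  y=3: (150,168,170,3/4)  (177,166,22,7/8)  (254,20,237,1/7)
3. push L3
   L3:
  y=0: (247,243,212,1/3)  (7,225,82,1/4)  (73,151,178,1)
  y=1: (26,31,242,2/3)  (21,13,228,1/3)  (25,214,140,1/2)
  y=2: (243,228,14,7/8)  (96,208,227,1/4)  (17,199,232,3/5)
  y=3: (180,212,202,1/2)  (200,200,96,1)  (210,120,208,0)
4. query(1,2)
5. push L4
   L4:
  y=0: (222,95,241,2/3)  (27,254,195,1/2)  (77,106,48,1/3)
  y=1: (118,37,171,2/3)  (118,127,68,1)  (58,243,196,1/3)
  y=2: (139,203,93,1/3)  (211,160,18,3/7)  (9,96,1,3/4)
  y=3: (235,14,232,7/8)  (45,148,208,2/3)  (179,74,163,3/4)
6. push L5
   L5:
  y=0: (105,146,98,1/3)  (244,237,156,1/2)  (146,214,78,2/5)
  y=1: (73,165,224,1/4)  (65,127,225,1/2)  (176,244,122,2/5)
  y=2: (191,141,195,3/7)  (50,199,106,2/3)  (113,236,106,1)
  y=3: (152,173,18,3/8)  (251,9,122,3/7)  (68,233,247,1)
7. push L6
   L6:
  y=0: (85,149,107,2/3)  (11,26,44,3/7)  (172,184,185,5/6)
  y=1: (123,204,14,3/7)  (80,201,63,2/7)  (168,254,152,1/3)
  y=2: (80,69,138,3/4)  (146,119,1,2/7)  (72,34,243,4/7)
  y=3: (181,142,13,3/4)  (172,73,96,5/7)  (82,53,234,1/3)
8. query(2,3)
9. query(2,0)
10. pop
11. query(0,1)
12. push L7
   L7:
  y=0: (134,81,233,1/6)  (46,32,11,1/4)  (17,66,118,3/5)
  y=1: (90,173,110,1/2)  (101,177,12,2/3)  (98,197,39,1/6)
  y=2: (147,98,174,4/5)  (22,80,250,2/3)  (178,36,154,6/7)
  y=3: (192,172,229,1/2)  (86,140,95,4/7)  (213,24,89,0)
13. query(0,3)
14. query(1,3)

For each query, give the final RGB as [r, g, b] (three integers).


at x=1,y=2 over L1,L2,L3:
after L1 α=1/2: [97, 80, 33/2]
after L2 α=1/6: [96, 105, 509/12]
after L3 α=1/4: [96, 523/4, 1417/16]
= [96, 131, 89]

at x=2,y=3 over L1,L2,L3,L4,L5,L6:
L1 α=1/2: [7, 31, 33]
L2 α=1/7: [296/7, 206/7, 435/7]
L3 α=0: [296/7, 206/7, 435/7]
L4 α=3/4: [4055/28, 440/7, 1929/14]
L5 α=1: [68, 233, 247]
L6 α=1/3: [218/3, 173, 728/3]
→ [73, 173, 243]

at x=2,y=0 over L1,L2,L3,L4,L5,L6:
after L1 α=3/4: [3/4, 423/4, 111/2]
after L2 α=1/2: [639/8, 1275/8, 531/4]
after L3 α=1: [73, 151, 178]
after L4 α=1/3: [223/3, 136, 404/3]
after L5 α=2/5: [103, 836/5, 112]
after L6 α=5/6: [321/2, 906/5, 1037/6]
= [160, 181, 173]

(0,1) stack=L1,L2,L3,L4,L5; from [0,0,0]:
+L1 (α=5/6) → [65/3, 65, 185/2]
+L2 (α=3/7) → [1313/21, 620/7, 136]
+L3 (α=2/3) → [2405/63, 1054/21, 620/3]
+L4 (α=2/3) → [17273/189, 2608/63, 1646/9]
+L5 (α=1/4) → [5468/63, 6073/84, 1159/6]
= [87, 72, 193]

at x=0,y=3 over L1,L2,L3,L4,L5,L7:
after L1 α=1/2: [229/2, 79, 121]
after L2 α=3/4: [1129/8, 583/4, 631/4]
after L3 α=1/2: [2569/16, 1431/8, 1439/8]
after L4 α=7/8: [28889/128, 2215/64, 14431/64]
after L5 α=3/8: [202813/1024, 44291/512, 75611/512]
after L7 α=1/2: [399421/2048, 132355/1024, 192859/1024]
= [195, 129, 188]

at x=1,y=3 over L1,L2,L3,L4,L5,L7:
+L1 (α=4/5) → [908/5, 72, 508/5]
+L2 (α=7/8) → [7103/40, 617/4, 639/20]
+L3 (α=1) → [200, 200, 96]
+L4 (α=2/3) → [290/3, 496/3, 512/3]
+L5 (α=3/7) → [3419/21, 295/3, 3146/21]
+L7 (α=4/7) → [5827/49, 855/7, 5806/49]
= [119, 122, 118]


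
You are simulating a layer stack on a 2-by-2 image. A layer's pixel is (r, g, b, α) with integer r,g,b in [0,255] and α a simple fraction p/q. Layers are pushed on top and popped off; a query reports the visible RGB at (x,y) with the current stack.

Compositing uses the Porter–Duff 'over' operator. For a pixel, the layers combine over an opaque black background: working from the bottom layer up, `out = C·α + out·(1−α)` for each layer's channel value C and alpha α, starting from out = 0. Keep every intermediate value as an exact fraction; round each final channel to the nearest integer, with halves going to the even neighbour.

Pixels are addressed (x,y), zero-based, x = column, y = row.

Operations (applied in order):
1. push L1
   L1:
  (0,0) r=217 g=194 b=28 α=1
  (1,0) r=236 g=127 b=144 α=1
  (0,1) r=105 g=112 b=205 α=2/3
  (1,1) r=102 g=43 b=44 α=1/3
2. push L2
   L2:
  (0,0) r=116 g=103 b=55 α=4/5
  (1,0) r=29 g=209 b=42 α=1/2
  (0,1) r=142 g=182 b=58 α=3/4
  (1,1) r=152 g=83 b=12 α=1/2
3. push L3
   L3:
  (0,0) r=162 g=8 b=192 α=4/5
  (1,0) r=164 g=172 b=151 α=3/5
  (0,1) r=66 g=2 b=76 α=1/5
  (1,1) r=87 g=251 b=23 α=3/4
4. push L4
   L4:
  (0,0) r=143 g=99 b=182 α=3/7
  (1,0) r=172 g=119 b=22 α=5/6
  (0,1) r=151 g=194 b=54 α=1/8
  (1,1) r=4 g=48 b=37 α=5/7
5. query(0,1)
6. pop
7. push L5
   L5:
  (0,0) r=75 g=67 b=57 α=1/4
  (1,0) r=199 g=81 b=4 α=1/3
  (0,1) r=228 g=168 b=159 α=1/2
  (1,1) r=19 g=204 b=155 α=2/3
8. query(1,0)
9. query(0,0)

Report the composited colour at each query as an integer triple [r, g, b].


at x=0,y=1 over L1,L2,L3,L4:
+L1 (α=2/3) → [70, 224/3, 410/3]
+L2 (α=3/4) → [124, 931/6, 233/3]
+L3 (α=1/5) → [562/5, 1868/15, 232/3]
+L4 (α=1/8) → [4689/40, 7993/60, 893/12]
→ [117, 133, 74]

(1,0) stack=L1,L2,L3,L5; from [0,0,0]:
L1 α=1: [236, 127, 144]
L2 α=1/2: [265/2, 168, 93]
L3 α=3/5: [757/5, 852/5, 639/5]
L5 α=1/3: [2509/15, 703/5, 1298/15]
rounded: [167, 141, 87]

(0,0) stack=L1,L2,L3,L5; from [0,0,0]:
+L1 (α=1) → [217, 194, 28]
+L2 (α=4/5) → [681/5, 606/5, 248/5]
+L3 (α=4/5) → [3921/25, 766/25, 4088/25]
+L5 (α=1/4) → [6819/50, 3973/100, 13689/100]
rounded: [136, 40, 137]


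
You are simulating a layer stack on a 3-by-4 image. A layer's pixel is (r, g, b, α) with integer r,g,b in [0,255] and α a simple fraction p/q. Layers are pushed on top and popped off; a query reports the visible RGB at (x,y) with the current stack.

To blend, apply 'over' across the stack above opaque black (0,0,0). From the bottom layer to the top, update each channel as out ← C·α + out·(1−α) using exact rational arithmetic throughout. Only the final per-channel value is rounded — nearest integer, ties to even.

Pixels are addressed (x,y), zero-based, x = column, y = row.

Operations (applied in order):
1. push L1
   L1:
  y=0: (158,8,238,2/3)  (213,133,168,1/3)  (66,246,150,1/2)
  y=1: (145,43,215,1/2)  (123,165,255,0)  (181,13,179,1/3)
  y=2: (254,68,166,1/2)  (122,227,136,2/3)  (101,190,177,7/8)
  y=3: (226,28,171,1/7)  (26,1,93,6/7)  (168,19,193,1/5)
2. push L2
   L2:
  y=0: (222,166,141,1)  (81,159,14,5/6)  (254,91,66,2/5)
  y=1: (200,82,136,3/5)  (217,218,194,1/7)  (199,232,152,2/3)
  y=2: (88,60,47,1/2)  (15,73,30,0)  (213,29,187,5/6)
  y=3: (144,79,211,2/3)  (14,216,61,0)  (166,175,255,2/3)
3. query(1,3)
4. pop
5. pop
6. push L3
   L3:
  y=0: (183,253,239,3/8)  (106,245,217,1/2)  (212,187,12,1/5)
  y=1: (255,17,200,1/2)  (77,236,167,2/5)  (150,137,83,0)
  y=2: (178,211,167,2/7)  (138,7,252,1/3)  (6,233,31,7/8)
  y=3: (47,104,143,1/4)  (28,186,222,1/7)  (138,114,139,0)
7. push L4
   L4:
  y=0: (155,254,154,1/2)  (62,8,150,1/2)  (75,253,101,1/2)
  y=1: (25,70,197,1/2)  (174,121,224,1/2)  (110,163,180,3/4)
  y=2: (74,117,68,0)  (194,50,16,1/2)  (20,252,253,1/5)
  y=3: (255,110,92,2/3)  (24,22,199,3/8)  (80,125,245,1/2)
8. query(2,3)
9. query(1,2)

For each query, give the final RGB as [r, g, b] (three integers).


at x=1,y=3 over L1,L2:
L1 α=6/7: [156/7, 6/7, 558/7]
L2 α=0: [156/7, 6/7, 558/7]
rounded: [22, 1, 80]

(2,3) stack=L3,L4; from [0,0,0]:
L3 α=0: [0, 0, 0]
L4 α=1/2: [40, 125/2, 245/2]
rounded: [40, 62, 122]

at x=1,y=2 over L3,L4:
L3 α=1/3: [46, 7/3, 84]
L4 α=1/2: [120, 157/6, 50]
rounded: [120, 26, 50]


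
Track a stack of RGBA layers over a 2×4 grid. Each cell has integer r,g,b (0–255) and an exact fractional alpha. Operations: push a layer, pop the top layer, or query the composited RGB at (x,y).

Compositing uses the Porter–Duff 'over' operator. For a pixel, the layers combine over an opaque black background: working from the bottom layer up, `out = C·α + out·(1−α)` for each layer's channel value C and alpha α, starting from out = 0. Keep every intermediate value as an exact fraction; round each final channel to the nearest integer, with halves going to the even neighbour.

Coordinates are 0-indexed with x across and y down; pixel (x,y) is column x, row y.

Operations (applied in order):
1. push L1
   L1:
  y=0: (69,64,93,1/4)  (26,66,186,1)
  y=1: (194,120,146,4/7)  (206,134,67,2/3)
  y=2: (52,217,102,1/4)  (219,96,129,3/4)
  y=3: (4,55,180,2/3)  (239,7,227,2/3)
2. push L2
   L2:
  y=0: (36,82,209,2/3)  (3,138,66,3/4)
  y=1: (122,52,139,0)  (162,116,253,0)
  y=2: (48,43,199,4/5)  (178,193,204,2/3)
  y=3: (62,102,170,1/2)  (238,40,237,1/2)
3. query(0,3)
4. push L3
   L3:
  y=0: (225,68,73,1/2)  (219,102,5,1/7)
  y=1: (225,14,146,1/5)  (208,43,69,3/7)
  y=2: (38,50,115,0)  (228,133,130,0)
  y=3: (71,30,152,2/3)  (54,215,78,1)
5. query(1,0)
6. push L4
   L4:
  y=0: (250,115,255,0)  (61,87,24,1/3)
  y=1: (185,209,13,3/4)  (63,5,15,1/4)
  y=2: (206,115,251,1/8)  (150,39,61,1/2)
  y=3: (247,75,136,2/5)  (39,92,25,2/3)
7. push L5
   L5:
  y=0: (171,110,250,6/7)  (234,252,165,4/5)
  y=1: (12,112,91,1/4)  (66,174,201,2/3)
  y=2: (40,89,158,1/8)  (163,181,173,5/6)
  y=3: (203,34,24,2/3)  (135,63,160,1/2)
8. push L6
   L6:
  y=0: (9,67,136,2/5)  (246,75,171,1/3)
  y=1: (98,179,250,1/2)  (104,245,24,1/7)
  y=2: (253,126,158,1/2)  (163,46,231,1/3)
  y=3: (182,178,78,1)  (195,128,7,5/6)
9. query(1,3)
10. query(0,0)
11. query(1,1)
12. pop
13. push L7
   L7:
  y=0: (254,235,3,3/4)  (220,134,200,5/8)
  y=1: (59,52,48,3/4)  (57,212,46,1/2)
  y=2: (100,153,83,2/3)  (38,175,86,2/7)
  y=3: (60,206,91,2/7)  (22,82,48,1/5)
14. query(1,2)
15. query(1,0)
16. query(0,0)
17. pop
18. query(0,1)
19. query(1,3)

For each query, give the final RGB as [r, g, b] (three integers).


at x=0,y=3 over L1,L2:
after L1 α=2/3: [8/3, 110/3, 120]
after L2 α=1/2: [97/3, 208/3, 145]
rounded: [32, 69, 145]

query (1,0) [L1,L2,L3] — begin 0,0,0
+L1 (α=1) → [26, 66, 186]
+L2 (α=3/4) → [35/4, 120, 96]
+L3 (α=1/7) → [543/14, 822/7, 83]
→ [39, 117, 83]

at x=1,y=3 over L1,L2,L3,L4,L5,L6:
after L1 α=2/3: [478/3, 14/3, 454/3]
after L2 α=1/2: [596/3, 67/3, 1165/6]
after L3 α=1: [54, 215, 78]
after L4 α=2/3: [44, 133, 128/3]
after L5 α=1/2: [179/2, 98, 304/3]
after L6 α=5/6: [2129/12, 123, 409/18]
= [177, 123, 23]

(0,0) stack=L1,L2,L3,L4,L5,L6; from [0,0,0]:
after L1 α=1/4: [69/4, 16, 93/4]
after L2 α=2/3: [119/4, 60, 1765/12]
after L3 α=1/2: [1019/8, 64, 2641/24]
after L4 α=0: [1019/8, 64, 2641/24]
after L5 α=6/7: [9227/56, 724/7, 38641/168]
after L6 α=2/5: [28689/280, 622/7, 53873/280]
rounded: [102, 89, 192]

at x=1,y=1 over L1,L2,L3,L4,L5,L6:
+L1 (α=2/3) → [412/3, 268/3, 134/3]
+L2 (α=0) → [412/3, 268/3, 134/3]
+L3 (α=3/7) → [3520/21, 1459/21, 1157/21]
+L4 (α=1/4) → [3961/28, 747/14, 631/14]
+L5 (α=2/3) → [7657/84, 1873/14, 6259/42]
+L6 (α=1/7) → [9113/98, 7334/49, 6427/49]
= [93, 150, 131]

at x=1,y=2 over L1,L2,L3,L4,L5,L7:
+L1 (α=3/4) → [657/4, 72, 387/4]
+L2 (α=2/3) → [2081/12, 458/3, 673/4]
+L3 (α=0) → [2081/12, 458/3, 673/4]
+L4 (α=1/2) → [3881/24, 575/6, 917/8]
+L5 (α=5/6) → [23441/144, 6005/36, 7837/48]
+L7 (α=2/7) → [18307/144, 42625/252, 47441/336]
= [127, 169, 141]

query (1,0) [L1,L2,L3,L4,L5,L7] — begin 0,0,0
after L1 α=1: [26, 66, 186]
after L2 α=3/4: [35/4, 120, 96]
after L3 α=1/7: [543/14, 822/7, 83]
after L4 α=1/3: [970/21, 751/7, 190/3]
after L5 α=4/5: [20626/105, 7807/35, 434/3]
after L7 α=5/8: [29563/140, 46871/280, 717/4]
→ [211, 167, 179]

query (0,0) [L1,L2,L3,L4,L5,L7] — begin 0,0,0
after L1 α=1/4: [69/4, 16, 93/4]
after L2 α=2/3: [119/4, 60, 1765/12]
after L3 α=1/2: [1019/8, 64, 2641/24]
after L4 α=0: [1019/8, 64, 2641/24]
after L5 α=6/7: [9227/56, 724/7, 38641/168]
after L7 α=3/4: [51899/224, 5659/28, 40153/672]
→ [232, 202, 60]

at x=0,y=1 over L1,L2,L3,L4,L5:
after L1 α=4/7: [776/7, 480/7, 584/7]
after L2 α=0: [776/7, 480/7, 584/7]
after L3 α=1/5: [4679/35, 2018/35, 3358/35]
after L4 α=3/4: [6026/35, 23963/140, 4723/140]
after L5 α=1/4: [9249/70, 87569/560, 26909/560]
rounded: [132, 156, 48]

(1,3) stack=L1,L2,L3,L4,L5; from [0,0,0]:
L1 α=2/3: [478/3, 14/3, 454/3]
L2 α=1/2: [596/3, 67/3, 1165/6]
L3 α=1: [54, 215, 78]
L4 α=2/3: [44, 133, 128/3]
L5 α=1/2: [179/2, 98, 304/3]
= [90, 98, 101]


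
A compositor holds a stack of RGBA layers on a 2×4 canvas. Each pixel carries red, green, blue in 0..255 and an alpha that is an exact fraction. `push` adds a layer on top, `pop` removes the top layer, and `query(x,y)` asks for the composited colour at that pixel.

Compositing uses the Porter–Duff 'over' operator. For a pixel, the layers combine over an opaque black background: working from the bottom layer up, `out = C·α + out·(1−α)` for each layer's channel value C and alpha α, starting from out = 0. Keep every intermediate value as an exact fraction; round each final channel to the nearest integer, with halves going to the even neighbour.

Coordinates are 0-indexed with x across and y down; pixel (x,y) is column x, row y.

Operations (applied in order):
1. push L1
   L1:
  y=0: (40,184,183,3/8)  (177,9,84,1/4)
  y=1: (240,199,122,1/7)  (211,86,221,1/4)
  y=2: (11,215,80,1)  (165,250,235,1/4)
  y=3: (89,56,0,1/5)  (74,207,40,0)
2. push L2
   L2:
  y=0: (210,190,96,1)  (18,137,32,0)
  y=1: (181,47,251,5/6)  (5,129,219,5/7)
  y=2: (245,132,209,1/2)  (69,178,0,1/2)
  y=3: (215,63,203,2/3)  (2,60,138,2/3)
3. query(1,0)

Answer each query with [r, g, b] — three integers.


query (1,0) [L1,L2] — begin 0,0,0
after L1 α=1/4: [177/4, 9/4, 21]
after L2 α=0: [177/4, 9/4, 21]
→ [44, 2, 21]


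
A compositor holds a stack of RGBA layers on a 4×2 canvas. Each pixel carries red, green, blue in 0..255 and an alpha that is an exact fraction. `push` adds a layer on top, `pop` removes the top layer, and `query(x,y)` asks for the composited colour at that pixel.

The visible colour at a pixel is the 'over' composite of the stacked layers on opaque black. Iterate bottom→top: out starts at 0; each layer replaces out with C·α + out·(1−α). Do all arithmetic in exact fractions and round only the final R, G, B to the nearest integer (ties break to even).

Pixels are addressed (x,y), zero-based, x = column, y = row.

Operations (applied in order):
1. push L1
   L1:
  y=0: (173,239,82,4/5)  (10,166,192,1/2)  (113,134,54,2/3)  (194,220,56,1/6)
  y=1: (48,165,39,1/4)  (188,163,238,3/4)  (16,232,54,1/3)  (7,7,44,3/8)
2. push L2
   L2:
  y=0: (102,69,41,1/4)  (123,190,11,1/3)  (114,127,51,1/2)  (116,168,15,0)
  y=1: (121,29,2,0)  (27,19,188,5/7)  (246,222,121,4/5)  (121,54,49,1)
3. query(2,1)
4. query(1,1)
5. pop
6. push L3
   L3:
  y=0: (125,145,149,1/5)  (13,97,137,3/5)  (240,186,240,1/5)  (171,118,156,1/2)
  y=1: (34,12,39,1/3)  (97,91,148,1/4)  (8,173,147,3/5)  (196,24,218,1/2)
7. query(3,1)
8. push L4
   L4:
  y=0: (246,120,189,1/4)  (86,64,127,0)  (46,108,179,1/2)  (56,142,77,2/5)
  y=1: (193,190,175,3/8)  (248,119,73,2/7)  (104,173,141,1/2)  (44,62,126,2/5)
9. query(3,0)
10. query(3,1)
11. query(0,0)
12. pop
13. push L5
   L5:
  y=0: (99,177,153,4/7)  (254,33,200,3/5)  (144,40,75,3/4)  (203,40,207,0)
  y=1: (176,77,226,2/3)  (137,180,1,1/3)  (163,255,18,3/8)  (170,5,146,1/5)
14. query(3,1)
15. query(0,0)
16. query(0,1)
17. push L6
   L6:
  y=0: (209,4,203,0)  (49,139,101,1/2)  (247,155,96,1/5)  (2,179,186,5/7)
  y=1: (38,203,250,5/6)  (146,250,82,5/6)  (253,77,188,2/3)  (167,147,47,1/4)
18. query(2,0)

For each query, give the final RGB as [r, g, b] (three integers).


at x=2,y=1 over L1,L2:
after L1 α=1/3: [16/3, 232/3, 18]
after L2 α=4/5: [2968/15, 2896/15, 502/5]
rounded: [198, 193, 100]

(1,1) stack=L1,L2; from [0,0,0]:
+L1 (α=3/4) → [141, 489/4, 357/2]
+L2 (α=5/7) → [417/7, 97/2, 1297/7]
rounded: [60, 48, 185]

(3,1) stack=L1,L3; from [0,0,0]:
L1 α=3/8: [21/8, 21/8, 33/2]
L3 α=1/2: [1589/16, 213/16, 469/4]
= [99, 13, 117]

(3,0) stack=L1,L3,L4; from [0,0,0]:
after L1 α=1/6: [97/3, 110/3, 28/3]
after L3 α=1/2: [305/3, 232/3, 248/3]
after L4 α=2/5: [417/5, 516/5, 402/5]
→ [83, 103, 80]

(3,1) stack=L1,L3,L4; from [0,0,0]:
+L1 (α=3/8) → [21/8, 21/8, 33/2]
+L3 (α=1/2) → [1589/16, 213/16, 469/4]
+L4 (α=2/5) → [1235/16, 2623/80, 483/4]
= [77, 33, 121]

query (0,0) [L1,L3,L4] — begin 0,0,0
after L1 α=4/5: [692/5, 956/5, 328/5]
after L3 α=1/5: [3393/25, 4549/25, 2057/25]
after L4 α=1/4: [16329/100, 16647/100, 2724/25]
rounded: [163, 166, 109]

(3,1) stack=L1,L3,L5; from [0,0,0]:
after L1 α=3/8: [21/8, 21/8, 33/2]
after L3 α=1/2: [1589/16, 213/16, 469/4]
after L5 α=1/5: [2269/20, 233/20, 123]
rounded: [113, 12, 123]

query (0,0) [L1,L3,L5] — begin 0,0,0
+L1 (α=4/5) → [692/5, 956/5, 328/5]
+L3 (α=1/5) → [3393/25, 4549/25, 2057/25]
+L5 (α=4/7) → [20079/175, 31347/175, 21471/175]
→ [115, 179, 123]

(0,1) stack=L1,L3,L5; from [0,0,0]:
after L1 α=1/4: [12, 165/4, 39/4]
after L3 α=1/3: [58/3, 63/2, 39/2]
after L5 α=2/3: [1114/9, 371/6, 943/6]
rounded: [124, 62, 157]

at x=2,y=0 over L1,L3,L5,L6:
+L1 (α=2/3) → [226/3, 268/3, 36]
+L3 (α=1/5) → [1624/15, 326/3, 384/5]
+L5 (α=3/4) → [2026/15, 343/6, 1509/20]
+L6 (α=1/5) → [11809/75, 1151/15, 1989/25]
rounded: [157, 77, 80]


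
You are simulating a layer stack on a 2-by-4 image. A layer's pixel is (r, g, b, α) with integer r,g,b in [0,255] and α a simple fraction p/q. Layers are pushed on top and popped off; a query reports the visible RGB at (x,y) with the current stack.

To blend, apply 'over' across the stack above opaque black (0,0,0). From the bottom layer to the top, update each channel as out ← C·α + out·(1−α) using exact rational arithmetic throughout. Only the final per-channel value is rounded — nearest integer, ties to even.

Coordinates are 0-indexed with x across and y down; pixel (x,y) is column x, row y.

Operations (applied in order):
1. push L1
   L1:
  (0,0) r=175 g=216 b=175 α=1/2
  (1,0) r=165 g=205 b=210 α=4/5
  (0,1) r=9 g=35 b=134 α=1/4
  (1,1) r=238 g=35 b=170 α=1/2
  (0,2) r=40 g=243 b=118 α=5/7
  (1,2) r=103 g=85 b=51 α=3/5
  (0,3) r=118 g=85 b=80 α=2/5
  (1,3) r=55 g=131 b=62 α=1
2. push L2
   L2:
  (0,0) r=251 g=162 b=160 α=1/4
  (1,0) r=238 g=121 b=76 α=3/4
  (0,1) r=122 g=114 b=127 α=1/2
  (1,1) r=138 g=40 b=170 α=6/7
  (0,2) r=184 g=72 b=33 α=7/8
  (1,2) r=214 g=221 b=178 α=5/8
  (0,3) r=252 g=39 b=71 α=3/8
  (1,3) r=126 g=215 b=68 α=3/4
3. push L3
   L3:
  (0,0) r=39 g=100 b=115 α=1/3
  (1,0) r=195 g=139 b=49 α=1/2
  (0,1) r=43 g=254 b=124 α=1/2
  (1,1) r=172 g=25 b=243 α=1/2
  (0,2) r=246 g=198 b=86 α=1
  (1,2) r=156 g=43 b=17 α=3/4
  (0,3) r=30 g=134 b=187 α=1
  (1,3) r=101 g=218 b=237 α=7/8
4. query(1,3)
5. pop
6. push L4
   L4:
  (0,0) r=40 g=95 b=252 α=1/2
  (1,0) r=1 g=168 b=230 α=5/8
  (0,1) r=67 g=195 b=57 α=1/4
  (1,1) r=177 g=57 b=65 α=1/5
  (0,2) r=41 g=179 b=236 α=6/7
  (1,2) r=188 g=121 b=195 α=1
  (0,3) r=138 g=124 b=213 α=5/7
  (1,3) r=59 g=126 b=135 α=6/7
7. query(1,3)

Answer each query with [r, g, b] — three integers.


query (1,3) [L1,L2,L3] — begin 0,0,0
after L1 α=1: [55, 131, 62]
after L2 α=3/4: [433/4, 194, 133/2]
after L3 α=7/8: [3261/32, 215, 3451/16]
rounded: [102, 215, 216]

(1,3) stack=L1,L2,L4; from [0,0,0]:
+L1 (α=1) → [55, 131, 62]
+L2 (α=3/4) → [433/4, 194, 133/2]
+L4 (α=6/7) → [1849/28, 950/7, 1753/14]
rounded: [66, 136, 125]


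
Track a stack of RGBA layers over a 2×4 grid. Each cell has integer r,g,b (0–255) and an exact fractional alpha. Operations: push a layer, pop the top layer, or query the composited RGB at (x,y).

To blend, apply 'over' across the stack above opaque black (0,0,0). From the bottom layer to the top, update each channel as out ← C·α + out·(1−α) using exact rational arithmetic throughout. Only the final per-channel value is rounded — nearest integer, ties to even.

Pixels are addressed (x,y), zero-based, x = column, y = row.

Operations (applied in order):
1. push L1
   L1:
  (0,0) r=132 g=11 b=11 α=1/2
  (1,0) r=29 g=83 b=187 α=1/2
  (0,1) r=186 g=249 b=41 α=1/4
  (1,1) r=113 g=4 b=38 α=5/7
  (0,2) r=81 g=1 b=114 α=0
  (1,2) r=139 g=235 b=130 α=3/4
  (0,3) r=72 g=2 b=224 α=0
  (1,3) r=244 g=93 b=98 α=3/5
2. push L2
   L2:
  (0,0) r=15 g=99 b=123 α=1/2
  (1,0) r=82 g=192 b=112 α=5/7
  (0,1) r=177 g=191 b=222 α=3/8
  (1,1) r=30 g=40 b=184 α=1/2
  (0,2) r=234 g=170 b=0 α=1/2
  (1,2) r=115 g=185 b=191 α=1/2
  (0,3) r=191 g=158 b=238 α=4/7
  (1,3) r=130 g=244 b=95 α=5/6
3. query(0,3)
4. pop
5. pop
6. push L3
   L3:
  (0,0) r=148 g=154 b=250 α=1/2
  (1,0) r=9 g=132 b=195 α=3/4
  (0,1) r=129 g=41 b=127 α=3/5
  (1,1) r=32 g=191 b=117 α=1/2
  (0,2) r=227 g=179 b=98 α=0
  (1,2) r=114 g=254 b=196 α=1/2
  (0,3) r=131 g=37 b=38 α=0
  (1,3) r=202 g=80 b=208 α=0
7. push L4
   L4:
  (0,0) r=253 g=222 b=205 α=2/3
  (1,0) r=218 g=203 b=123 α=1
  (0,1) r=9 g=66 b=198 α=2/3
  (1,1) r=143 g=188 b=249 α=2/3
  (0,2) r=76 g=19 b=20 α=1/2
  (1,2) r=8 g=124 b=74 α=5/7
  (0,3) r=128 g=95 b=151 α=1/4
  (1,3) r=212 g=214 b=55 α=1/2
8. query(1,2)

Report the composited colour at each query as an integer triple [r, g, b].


at x=0,y=3 over L1,L2:
+L1 (α=0) → [0, 0, 0]
+L2 (α=4/7) → [764/7, 632/7, 136]
→ [109, 90, 136]

query (1,2) [L3,L4] — begin 0,0,0
L3 α=1/2: [57, 127, 98]
L4 α=5/7: [22, 874/7, 566/7]
→ [22, 125, 81]


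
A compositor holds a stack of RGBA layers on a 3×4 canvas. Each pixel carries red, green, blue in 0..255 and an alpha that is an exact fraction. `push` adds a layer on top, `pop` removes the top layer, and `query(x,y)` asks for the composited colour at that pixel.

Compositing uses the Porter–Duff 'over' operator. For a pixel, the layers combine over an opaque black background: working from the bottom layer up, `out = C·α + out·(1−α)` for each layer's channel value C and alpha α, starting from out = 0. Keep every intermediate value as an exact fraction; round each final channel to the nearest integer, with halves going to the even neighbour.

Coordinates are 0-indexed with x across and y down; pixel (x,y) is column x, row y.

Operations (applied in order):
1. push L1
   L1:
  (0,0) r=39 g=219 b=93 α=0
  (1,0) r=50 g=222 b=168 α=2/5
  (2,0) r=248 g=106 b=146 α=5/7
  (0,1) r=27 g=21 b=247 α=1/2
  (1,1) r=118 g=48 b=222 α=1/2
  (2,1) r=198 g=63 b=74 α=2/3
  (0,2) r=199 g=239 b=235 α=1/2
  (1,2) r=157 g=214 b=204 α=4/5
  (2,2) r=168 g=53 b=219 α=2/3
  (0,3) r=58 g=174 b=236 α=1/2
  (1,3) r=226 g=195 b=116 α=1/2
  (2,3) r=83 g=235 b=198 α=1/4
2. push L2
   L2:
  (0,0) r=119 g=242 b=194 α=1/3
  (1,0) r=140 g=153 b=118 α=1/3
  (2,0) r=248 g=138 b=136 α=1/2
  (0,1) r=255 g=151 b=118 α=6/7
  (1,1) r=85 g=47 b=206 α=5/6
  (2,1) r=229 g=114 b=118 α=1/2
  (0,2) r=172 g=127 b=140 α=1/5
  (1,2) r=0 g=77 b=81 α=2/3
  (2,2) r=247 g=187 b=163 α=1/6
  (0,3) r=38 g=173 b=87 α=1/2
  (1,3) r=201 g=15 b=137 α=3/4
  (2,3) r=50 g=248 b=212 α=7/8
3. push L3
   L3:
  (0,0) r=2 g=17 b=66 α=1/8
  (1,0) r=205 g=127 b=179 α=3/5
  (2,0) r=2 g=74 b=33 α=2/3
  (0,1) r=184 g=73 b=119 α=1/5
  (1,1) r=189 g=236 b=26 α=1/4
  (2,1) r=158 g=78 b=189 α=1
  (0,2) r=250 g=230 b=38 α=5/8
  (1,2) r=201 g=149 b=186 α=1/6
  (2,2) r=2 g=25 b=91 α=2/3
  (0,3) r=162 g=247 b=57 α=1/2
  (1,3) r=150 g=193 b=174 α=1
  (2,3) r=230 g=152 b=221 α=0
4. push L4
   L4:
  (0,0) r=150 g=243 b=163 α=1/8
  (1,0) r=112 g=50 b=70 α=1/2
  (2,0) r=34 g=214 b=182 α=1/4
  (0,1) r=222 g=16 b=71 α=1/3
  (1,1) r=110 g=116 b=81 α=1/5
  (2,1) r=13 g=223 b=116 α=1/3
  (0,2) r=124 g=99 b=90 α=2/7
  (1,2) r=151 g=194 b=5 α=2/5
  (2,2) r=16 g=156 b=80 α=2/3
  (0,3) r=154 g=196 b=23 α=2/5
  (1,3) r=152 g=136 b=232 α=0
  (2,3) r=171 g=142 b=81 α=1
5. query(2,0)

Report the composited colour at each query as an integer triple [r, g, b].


at x=2,y=0 over L1,L2,L3,L4:
after L1 α=5/7: [1240/7, 530/7, 730/7]
after L2 α=1/2: [1488/7, 748/7, 841/7]
after L3 α=2/3: [1516/21, 1784/21, 1303/21]
after L4 α=1/4: [877/14, 1641/14, 2577/28]
= [63, 117, 92]


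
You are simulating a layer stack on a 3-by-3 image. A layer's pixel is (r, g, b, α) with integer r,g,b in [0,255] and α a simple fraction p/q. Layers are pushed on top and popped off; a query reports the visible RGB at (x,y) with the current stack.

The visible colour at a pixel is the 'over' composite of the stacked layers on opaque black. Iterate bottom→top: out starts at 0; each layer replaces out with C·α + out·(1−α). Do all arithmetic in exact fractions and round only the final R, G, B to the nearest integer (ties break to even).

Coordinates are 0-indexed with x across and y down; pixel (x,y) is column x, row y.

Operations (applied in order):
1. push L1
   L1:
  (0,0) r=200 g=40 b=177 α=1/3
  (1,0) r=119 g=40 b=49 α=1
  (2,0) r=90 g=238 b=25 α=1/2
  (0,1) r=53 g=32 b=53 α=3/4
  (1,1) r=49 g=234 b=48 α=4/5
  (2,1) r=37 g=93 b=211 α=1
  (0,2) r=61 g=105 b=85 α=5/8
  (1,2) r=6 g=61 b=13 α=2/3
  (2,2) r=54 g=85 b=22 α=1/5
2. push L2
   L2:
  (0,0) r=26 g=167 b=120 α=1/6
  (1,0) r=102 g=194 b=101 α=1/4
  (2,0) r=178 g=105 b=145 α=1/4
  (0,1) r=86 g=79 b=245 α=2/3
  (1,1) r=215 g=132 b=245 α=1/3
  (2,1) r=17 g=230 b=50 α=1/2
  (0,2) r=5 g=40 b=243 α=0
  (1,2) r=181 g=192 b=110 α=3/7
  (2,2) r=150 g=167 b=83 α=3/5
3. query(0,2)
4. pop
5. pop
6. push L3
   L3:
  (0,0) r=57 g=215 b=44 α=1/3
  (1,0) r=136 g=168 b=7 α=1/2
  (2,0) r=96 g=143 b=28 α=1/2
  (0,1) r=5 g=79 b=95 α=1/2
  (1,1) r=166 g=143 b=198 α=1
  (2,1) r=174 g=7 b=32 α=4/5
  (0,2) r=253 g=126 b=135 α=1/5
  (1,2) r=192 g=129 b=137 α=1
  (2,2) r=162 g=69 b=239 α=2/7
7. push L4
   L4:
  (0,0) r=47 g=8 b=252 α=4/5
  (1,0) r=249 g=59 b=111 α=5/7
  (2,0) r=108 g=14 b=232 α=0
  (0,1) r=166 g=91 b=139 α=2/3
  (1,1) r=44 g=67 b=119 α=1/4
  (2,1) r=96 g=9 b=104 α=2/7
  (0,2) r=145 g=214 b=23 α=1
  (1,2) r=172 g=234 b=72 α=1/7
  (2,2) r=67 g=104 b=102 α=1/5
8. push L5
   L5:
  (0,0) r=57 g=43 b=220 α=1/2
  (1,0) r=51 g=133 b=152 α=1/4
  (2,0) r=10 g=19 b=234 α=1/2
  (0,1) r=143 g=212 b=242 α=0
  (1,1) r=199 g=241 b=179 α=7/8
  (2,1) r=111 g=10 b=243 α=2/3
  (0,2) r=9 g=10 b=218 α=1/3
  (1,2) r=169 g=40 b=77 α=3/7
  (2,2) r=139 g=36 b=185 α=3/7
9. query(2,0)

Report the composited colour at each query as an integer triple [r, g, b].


(0,2) stack=L1,L2; from [0,0,0]:
+L1 (α=5/8) → [305/8, 525/8, 425/8]
+L2 (α=0) → [305/8, 525/8, 425/8]
= [38, 66, 53]

(2,0) stack=L3,L4,L5; from [0,0,0]:
+L3 (α=1/2) → [48, 143/2, 14]
+L4 (α=0) → [48, 143/2, 14]
+L5 (α=1/2) → [29, 181/4, 124]
= [29, 45, 124]


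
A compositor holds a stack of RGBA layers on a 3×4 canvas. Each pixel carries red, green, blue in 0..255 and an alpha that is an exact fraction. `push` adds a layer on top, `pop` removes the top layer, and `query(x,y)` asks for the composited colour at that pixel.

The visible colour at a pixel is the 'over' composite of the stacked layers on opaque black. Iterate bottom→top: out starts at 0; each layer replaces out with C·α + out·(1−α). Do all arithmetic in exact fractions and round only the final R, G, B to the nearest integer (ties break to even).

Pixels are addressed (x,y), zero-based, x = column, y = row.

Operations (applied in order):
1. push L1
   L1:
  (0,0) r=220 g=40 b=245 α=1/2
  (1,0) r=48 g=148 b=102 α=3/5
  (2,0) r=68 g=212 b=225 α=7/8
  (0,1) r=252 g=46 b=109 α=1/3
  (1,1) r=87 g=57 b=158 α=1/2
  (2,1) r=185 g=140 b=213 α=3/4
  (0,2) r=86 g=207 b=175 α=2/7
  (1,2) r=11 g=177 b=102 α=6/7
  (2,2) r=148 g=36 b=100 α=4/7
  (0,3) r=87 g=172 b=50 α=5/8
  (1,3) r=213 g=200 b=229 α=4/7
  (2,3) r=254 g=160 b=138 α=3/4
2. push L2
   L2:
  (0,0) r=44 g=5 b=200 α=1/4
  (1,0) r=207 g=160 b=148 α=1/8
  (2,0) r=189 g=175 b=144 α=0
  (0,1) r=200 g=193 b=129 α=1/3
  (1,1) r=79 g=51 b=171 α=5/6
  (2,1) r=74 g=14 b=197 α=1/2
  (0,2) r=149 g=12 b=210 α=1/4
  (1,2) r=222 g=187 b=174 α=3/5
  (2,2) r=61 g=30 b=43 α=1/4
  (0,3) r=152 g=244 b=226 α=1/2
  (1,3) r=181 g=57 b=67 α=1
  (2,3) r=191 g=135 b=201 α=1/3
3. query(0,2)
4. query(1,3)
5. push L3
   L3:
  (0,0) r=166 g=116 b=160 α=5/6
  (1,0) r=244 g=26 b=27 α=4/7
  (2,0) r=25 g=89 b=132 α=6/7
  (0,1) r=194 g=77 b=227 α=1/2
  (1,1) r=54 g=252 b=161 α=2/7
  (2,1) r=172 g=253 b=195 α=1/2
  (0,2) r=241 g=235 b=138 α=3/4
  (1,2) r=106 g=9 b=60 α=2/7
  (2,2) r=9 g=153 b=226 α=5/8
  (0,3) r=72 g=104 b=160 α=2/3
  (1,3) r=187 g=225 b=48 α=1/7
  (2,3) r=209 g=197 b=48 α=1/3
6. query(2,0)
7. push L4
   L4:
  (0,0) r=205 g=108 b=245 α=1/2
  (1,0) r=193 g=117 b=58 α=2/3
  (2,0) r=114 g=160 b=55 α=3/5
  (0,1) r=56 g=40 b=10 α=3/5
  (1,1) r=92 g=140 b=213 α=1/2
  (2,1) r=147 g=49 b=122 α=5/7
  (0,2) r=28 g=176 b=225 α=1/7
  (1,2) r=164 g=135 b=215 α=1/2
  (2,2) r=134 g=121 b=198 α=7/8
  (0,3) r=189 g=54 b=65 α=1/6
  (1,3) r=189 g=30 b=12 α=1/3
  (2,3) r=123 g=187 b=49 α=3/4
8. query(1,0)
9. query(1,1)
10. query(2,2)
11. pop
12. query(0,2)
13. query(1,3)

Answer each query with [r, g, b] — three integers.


(0,2) stack=L1,L2; from [0,0,0]:
+L1 (α=2/7) → [172/7, 414/7, 50]
+L2 (α=1/4) → [1559/28, 663/14, 90]
→ [56, 47, 90]

query (1,3) [L1,L2] — begin 0,0,0
after L1 α=4/7: [852/7, 800/7, 916/7]
after L2 α=1: [181, 57, 67]
→ [181, 57, 67]

at x=2,y=0 over L1,L2,L3:
L1 α=7/8: [119/2, 371/2, 1575/8]
L2 α=0: [119/2, 371/2, 1575/8]
L3 α=6/7: [419/14, 1439/14, 7911/56]
= [30, 103, 141]

query (1,0) [L1,L2,L3,L4] — begin 0,0,0
L1 α=3/5: [144/5, 444/5, 306/5]
L2 α=1/8: [2043/40, 977/10, 1441/20]
L3 α=4/7: [45169/280, 3971/70, 6483/140]
L4 α=2/3: [51083/280, 20351/210, 22723/420]
= [182, 97, 54]

(1,1) stack=L1,L2,L3,L4; from [0,0,0]:
after L1 α=1/2: [87/2, 57/2, 79]
after L2 α=5/6: [877/12, 189/4, 467/3]
after L3 α=2/7: [5681/84, 423/4, 3301/21]
after L4 α=1/2: [13409/168, 983/8, 3887/21]
rounded: [80, 123, 185]

at x=2,y=2 over L1,L2,L3,L4:
L1 α=4/7: [592/7, 144/7, 400/7]
L2 α=1/4: [2203/28, 321/14, 1501/28]
L3 α=5/8: [7869/224, 11673/112, 36143/224]
L4 α=7/8: [217981/1792, 106537/896, 346607/1792]
→ [122, 119, 193]

(0,2) stack=L1,L2,L3; from [0,0,0]:
after L1 α=2/7: [172/7, 414/7, 50]
after L2 α=1/4: [1559/28, 663/14, 90]
after L3 α=3/4: [21803/112, 10533/56, 126]
→ [195, 188, 126]

(1,3) stack=L1,L2,L3; from [0,0,0]:
+L1 (α=4/7) → [852/7, 800/7, 916/7]
+L2 (α=1) → [181, 57, 67]
+L3 (α=1/7) → [1273/7, 81, 450/7]
→ [182, 81, 64]


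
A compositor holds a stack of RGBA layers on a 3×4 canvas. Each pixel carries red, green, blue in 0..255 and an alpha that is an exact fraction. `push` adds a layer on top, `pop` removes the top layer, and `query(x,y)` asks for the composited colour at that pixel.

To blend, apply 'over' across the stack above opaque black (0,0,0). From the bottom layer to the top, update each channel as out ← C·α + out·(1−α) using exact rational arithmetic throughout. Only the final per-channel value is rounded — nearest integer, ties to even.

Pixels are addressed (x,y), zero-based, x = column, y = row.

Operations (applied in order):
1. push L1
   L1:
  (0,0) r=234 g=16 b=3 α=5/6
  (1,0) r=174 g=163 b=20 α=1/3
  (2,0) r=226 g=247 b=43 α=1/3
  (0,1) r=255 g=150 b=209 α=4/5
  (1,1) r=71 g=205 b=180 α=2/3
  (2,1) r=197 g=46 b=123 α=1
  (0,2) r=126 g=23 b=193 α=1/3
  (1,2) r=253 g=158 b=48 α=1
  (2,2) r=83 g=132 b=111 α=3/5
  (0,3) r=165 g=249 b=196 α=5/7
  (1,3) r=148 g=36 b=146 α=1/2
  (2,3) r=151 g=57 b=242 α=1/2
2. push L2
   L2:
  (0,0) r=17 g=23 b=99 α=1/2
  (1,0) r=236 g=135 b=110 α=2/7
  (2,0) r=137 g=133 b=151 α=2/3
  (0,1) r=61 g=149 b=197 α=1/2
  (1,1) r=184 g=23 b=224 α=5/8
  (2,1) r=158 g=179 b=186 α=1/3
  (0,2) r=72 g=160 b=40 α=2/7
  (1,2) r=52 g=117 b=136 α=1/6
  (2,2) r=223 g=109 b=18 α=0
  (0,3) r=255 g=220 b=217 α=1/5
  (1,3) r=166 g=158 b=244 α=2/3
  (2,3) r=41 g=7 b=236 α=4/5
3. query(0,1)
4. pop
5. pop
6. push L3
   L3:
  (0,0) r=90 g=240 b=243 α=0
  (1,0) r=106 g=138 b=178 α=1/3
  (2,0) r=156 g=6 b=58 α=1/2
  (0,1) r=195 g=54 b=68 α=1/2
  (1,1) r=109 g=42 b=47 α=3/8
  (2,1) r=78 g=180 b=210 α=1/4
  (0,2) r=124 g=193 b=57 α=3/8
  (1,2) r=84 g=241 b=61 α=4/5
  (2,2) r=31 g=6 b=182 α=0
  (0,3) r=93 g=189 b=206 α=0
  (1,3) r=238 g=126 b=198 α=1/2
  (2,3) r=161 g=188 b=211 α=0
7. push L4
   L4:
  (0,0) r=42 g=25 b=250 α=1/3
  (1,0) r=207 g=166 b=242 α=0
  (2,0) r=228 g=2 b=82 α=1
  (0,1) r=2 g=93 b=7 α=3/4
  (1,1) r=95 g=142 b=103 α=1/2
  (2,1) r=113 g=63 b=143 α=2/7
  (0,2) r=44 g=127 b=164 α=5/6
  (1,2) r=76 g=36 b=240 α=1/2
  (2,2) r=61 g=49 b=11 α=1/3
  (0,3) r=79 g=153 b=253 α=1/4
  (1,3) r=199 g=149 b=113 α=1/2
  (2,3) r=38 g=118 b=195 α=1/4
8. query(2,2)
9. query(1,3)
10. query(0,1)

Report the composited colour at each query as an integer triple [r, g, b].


query (0,1) [L1,L2] — begin 0,0,0
+L1 (α=4/5) → [204, 120, 836/5]
+L2 (α=1/2) → [265/2, 269/2, 1821/10]
rounded: [132, 134, 182]

(2,2) stack=L3,L4; from [0,0,0]:
L3 α=0: [0, 0, 0]
L4 α=1/3: [61/3, 49/3, 11/3]
= [20, 16, 4]

(1,3) stack=L3,L4; from [0,0,0]:
L3 α=1/2: [119, 63, 99]
L4 α=1/2: [159, 106, 106]
= [159, 106, 106]

query (0,1) [L3,L4] — begin 0,0,0
L3 α=1/2: [195/2, 27, 34]
L4 α=3/4: [207/8, 153/2, 55/4]
→ [26, 76, 14]


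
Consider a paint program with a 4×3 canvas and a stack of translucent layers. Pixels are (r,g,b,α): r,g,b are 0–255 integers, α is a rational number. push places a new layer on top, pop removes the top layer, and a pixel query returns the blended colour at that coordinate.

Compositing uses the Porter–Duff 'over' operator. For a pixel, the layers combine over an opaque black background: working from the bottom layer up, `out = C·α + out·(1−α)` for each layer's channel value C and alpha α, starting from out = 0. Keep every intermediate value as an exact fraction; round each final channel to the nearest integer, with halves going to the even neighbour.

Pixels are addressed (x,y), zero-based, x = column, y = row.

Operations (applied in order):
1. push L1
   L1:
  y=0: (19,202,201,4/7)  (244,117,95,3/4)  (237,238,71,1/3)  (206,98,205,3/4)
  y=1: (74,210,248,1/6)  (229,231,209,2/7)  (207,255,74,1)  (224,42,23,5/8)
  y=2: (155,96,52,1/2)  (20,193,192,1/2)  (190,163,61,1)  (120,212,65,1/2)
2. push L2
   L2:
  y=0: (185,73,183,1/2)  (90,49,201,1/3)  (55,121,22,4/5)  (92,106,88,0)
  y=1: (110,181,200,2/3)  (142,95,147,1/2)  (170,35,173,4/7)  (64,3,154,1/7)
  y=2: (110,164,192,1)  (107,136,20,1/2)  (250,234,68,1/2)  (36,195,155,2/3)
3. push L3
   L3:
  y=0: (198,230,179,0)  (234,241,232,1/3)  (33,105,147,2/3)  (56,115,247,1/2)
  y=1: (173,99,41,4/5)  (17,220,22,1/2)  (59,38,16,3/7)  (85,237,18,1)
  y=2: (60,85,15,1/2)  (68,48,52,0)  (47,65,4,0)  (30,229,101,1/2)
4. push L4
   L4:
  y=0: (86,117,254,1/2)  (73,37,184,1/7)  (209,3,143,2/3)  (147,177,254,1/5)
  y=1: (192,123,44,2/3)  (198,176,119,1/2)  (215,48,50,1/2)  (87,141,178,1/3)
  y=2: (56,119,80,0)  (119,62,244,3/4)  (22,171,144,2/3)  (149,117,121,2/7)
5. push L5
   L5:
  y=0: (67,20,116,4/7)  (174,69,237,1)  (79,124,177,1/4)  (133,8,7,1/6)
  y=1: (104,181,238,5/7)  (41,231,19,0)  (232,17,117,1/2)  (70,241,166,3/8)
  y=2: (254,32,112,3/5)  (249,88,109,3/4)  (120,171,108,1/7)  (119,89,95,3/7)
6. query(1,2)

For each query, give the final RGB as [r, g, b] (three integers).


query (1,2) [L1,L2,L3,L4,L5] — begin 0,0,0
L1 α=1/2: [10, 193/2, 96]
L2 α=1/2: [117/2, 465/4, 58]
L3 α=0: [117/2, 465/4, 58]
L4 α=3/4: [831/8, 1209/16, 395/2]
L5 α=3/4: [6807/32, 5433/64, 1049/8]
rounded: [213, 85, 131]


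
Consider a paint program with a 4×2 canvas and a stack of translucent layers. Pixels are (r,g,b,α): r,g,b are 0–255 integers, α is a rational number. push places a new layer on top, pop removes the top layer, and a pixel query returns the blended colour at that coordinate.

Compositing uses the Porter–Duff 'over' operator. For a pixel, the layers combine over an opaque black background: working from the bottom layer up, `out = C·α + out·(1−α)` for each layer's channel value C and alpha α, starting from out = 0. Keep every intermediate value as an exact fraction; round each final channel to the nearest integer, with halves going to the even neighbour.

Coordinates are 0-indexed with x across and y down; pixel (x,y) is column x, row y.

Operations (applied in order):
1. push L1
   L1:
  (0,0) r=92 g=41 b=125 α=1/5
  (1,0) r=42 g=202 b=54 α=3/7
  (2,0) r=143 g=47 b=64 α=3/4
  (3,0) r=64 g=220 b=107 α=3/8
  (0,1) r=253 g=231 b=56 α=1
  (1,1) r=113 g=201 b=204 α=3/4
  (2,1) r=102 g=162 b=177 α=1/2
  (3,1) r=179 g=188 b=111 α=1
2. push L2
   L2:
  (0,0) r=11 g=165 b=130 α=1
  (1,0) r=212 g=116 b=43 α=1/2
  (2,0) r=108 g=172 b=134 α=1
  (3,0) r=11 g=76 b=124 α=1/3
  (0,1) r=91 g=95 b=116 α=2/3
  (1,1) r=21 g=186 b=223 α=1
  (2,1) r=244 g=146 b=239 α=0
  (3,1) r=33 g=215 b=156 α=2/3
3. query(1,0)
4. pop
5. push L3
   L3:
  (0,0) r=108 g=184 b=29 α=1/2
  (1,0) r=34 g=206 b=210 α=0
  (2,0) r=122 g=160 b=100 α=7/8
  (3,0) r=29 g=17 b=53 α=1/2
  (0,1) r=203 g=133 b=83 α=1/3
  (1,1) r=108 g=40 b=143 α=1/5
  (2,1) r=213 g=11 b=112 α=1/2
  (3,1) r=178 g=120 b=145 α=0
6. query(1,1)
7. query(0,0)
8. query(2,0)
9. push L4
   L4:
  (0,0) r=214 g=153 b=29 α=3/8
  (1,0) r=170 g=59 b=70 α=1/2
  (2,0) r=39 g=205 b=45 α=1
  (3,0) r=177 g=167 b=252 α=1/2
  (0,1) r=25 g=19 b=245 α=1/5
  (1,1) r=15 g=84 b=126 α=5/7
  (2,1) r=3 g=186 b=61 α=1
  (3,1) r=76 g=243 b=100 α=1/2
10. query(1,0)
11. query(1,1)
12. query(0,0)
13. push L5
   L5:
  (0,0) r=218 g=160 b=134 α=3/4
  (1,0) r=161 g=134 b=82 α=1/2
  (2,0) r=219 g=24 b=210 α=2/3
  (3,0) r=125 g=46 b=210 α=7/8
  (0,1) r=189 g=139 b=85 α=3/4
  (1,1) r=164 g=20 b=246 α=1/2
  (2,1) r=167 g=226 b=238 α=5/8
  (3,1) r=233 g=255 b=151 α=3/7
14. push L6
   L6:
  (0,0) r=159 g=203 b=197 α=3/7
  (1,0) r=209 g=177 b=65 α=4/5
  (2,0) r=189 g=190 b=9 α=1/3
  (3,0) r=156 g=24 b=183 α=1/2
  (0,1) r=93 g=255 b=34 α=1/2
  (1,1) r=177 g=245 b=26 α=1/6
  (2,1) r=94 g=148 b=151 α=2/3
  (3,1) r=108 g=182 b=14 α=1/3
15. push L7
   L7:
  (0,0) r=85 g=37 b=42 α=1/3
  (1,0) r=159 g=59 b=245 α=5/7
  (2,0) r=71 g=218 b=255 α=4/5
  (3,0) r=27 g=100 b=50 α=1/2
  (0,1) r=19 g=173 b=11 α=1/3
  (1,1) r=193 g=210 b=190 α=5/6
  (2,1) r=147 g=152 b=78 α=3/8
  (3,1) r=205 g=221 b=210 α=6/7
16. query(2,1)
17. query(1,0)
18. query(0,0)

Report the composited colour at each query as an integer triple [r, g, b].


(1,0) stack=L1,L2; from [0,0,0]:
+L1 (α=3/7) → [18, 606/7, 162/7]
+L2 (α=1/2) → [115, 709/7, 463/14]
→ [115, 101, 33]

query (1,1) [L1,L3] — begin 0,0,0
L1 α=3/4: [339/4, 603/4, 153]
L3 α=1/5: [447/5, 643/5, 151]
= [89, 129, 151]

at x=0,y=0 over L1,L3:
L1 α=1/5: [92/5, 41/5, 25]
L3 α=1/2: [316/5, 961/10, 27]
= [63, 96, 27]

(2,0) stack=L1,L3; from [0,0,0]:
after L1 α=3/4: [429/4, 141/4, 48]
after L3 α=7/8: [3845/32, 4621/32, 187/2]
= [120, 144, 94]

query (1,0) [L1,L3,L4] — begin 0,0,0
+L1 (α=3/7) → [18, 606/7, 162/7]
+L3 (α=0) → [18, 606/7, 162/7]
+L4 (α=1/2) → [94, 1019/14, 326/7]
= [94, 73, 47]

query (1,1) [L1,L3,L4] — begin 0,0,0
after L1 α=3/4: [339/4, 603/4, 153]
after L3 α=1/5: [447/5, 643/5, 151]
after L4 α=5/7: [1269/35, 3386/35, 932/7]
= [36, 97, 133]

query (0,0) [L1,L3,L4] — begin 0,0,0
L1 α=1/5: [92/5, 41/5, 25]
L3 α=1/2: [316/5, 961/10, 27]
L4 α=3/8: [479/4, 1879/16, 111/4]
= [120, 117, 28]

query (2,1) [L1,L3,L4,L5,L6,L7] — begin 0,0,0
L1 α=1/2: [51, 81, 177/2]
L3 α=1/2: [132, 46, 401/4]
L4 α=1: [3, 186, 61]
L5 α=5/8: [211/2, 211, 1373/8]
L6 α=2/3: [587/6, 169, 1263/8]
L7 α=3/8: [5581/48, 1301/8, 8187/64]
→ [116, 163, 128]

at x=1,y=0 over L1,L3,L4,L5,L6,L7:
after L1 α=3/7: [18, 606/7, 162/7]
after L3 α=0: [18, 606/7, 162/7]
after L4 α=1/2: [94, 1019/14, 326/7]
after L5 α=1/2: [255/2, 2895/28, 450/7]
after L6 α=4/5: [1927/10, 22719/140, 454/7]
after L7 α=5/7: [5902/35, 43369/490, 9483/49]
rounded: [169, 89, 194]

query (0,0) [L1,L3,L4,L5,L6,L7] — begin 0,0,0
+L1 (α=1/5) → [92/5, 41/5, 25]
+L3 (α=1/2) → [316/5, 961/10, 27]
+L4 (α=3/8) → [479/4, 1879/16, 111/4]
+L5 (α=3/4) → [3095/16, 9559/64, 1719/16]
+L6 (α=3/7) → [5003/28, 19303/112, 4083/28]
+L7 (α=1/3) → [6193/42, 7125/56, 1557/14]
→ [147, 127, 111]
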